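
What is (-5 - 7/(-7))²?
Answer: 16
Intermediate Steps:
(-5 - 7/(-7))² = (-5 - 7*(-⅐))² = (-5 + 1)² = (-4)² = 16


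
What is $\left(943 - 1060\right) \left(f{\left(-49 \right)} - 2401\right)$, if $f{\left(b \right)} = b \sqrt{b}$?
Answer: $280917 + 40131 i \approx 2.8092 \cdot 10^{5} + 40131.0 i$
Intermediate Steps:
$f{\left(b \right)} = b^{\frac{3}{2}}$
$\left(943 - 1060\right) \left(f{\left(-49 \right)} - 2401\right) = \left(943 - 1060\right) \left(\left(-49\right)^{\frac{3}{2}} - 2401\right) = - 117 \left(- 343 i - 2401\right) = - 117 \left(-2401 - 343 i\right) = 280917 + 40131 i$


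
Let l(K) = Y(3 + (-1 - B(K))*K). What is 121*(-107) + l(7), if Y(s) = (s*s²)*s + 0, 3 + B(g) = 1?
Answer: -2947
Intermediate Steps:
B(g) = -2 (B(g) = -3 + 1 = -2)
Y(s) = s⁴ (Y(s) = s³*s + 0 = s⁴ + 0 = s⁴)
l(K) = (3 + K)⁴ (l(K) = (3 + (-1 - 1*(-2))*K)⁴ = (3 + (-1 + 2)*K)⁴ = (3 + 1*K)⁴ = (3 + K)⁴)
121*(-107) + l(7) = 121*(-107) + (3 + 7)⁴ = -12947 + 10⁴ = -12947 + 10000 = -2947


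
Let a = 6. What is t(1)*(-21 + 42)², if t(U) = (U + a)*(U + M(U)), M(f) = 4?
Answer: 15435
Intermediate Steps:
t(U) = (4 + U)*(6 + U) (t(U) = (U + 6)*(U + 4) = (6 + U)*(4 + U) = (4 + U)*(6 + U))
t(1)*(-21 + 42)² = (24 + 1² + 10*1)*(-21 + 42)² = (24 + 1 + 10)*21² = 35*441 = 15435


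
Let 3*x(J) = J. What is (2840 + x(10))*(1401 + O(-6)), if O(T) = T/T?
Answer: 11959060/3 ≈ 3.9864e+6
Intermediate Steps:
O(T) = 1
x(J) = J/3
(2840 + x(10))*(1401 + O(-6)) = (2840 + (⅓)*10)*(1401 + 1) = (2840 + 10/3)*1402 = (8530/3)*1402 = 11959060/3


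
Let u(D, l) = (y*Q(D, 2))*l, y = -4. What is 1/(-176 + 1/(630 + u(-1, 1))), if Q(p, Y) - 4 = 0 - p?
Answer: -610/107359 ≈ -0.0056819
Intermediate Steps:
Q(p, Y) = 4 - p (Q(p, Y) = 4 + (0 - p) = 4 - p)
u(D, l) = l*(-16 + 4*D) (u(D, l) = (-4*(4 - D))*l = (-16 + 4*D)*l = l*(-16 + 4*D))
1/(-176 + 1/(630 + u(-1, 1))) = 1/(-176 + 1/(630 + 4*1*(-4 - 1))) = 1/(-176 + 1/(630 + 4*1*(-5))) = 1/(-176 + 1/(630 - 20)) = 1/(-176 + 1/610) = 1/(-107359/610) = -610/107359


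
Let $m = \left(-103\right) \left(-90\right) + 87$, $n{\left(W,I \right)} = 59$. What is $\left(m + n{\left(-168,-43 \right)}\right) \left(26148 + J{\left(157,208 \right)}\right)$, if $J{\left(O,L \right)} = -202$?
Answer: $244307536$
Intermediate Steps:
$m = 9357$ ($m = 9270 + 87 = 9357$)
$\left(m + n{\left(-168,-43 \right)}\right) \left(26148 + J{\left(157,208 \right)}\right) = \left(9357 + 59\right) \left(26148 - 202\right) = 9416 \cdot 25946 = 244307536$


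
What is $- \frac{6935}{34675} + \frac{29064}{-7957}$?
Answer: $- \frac{153277}{39785} \approx -3.8526$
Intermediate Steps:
$- \frac{6935}{34675} + \frac{29064}{-7957} = \left(-6935\right) \frac{1}{34675} + 29064 \left(- \frac{1}{7957}\right) = - \frac{1}{5} - \frac{29064}{7957} = - \frac{153277}{39785}$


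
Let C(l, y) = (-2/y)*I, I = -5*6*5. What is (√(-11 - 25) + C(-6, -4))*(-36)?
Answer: 2700 - 216*I ≈ 2700.0 - 216.0*I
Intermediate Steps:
I = -150 (I = -30*5 = -150)
C(l, y) = 300/y (C(l, y) = -2/y*(-150) = 300/y)
(√(-11 - 25) + C(-6, -4))*(-36) = (√(-11 - 25) + 300/(-4))*(-36) = (√(-36) + 300*(-¼))*(-36) = (6*I - 75)*(-36) = (-75 + 6*I)*(-36) = 2700 - 216*I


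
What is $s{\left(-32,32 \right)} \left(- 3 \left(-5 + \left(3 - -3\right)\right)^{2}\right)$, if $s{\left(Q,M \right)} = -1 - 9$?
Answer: $30$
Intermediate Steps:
$s{\left(Q,M \right)} = -10$ ($s{\left(Q,M \right)} = -1 - 9 = -10$)
$s{\left(-32,32 \right)} \left(- 3 \left(-5 + \left(3 - -3\right)\right)^{2}\right) = - 10 \left(- 3 \left(-5 + \left(3 - -3\right)\right)^{2}\right) = - 10 \left(- 3 \left(-5 + \left(3 + 3\right)\right)^{2}\right) = - 10 \left(- 3 \left(-5 + 6\right)^{2}\right) = - 10 \left(- 3 \cdot 1^{2}\right) = - 10 \left(\left(-3\right) 1\right) = \left(-10\right) \left(-3\right) = 30$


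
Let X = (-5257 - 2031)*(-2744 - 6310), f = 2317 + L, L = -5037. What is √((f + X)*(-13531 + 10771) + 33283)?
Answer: I*√182112583037 ≈ 4.2675e+5*I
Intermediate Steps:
f = -2720 (f = 2317 - 5037 = -2720)
X = 65985552 (X = -7288*(-9054) = 65985552)
√((f + X)*(-13531 + 10771) + 33283) = √((-2720 + 65985552)*(-13531 + 10771) + 33283) = √(65982832*(-2760) + 33283) = √(-182112616320 + 33283) = √(-182112583037) = I*√182112583037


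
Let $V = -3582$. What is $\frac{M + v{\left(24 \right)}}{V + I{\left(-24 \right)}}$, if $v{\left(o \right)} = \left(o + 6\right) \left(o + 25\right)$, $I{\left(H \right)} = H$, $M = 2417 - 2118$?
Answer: $- \frac{1769}{3606} \approx -0.49057$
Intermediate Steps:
$M = 299$
$v{\left(o \right)} = \left(6 + o\right) \left(25 + o\right)$
$\frac{M + v{\left(24 \right)}}{V + I{\left(-24 \right)}} = \frac{299 + \left(150 + 24^{2} + 31 \cdot 24\right)}{-3582 - 24} = \frac{299 + \left(150 + 576 + 744\right)}{-3606} = \left(299 + 1470\right) \left(- \frac{1}{3606}\right) = 1769 \left(- \frac{1}{3606}\right) = - \frac{1769}{3606}$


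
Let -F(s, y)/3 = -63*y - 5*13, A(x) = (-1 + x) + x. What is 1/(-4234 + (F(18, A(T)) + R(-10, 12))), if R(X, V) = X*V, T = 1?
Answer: -1/3970 ≈ -0.00025189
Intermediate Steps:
A(x) = -1 + 2*x
F(s, y) = 195 + 189*y (F(s, y) = -3*(-63*y - 5*13) = -3*(-63*y - 65) = -3*(-65 - 63*y) = 195 + 189*y)
R(X, V) = V*X
1/(-4234 + (F(18, A(T)) + R(-10, 12))) = 1/(-4234 + ((195 + 189*(-1 + 2*1)) + 12*(-10))) = 1/(-4234 + ((195 + 189*(-1 + 2)) - 120)) = 1/(-4234 + ((195 + 189*1) - 120)) = 1/(-4234 + ((195 + 189) - 120)) = 1/(-4234 + (384 - 120)) = 1/(-4234 + 264) = 1/(-3970) = -1/3970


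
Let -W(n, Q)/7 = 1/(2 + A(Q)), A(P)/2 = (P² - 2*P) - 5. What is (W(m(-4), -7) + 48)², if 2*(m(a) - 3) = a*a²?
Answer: 32001649/13924 ≈ 2298.3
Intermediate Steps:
A(P) = -10 - 4*P + 2*P² (A(P) = 2*((P² - 2*P) - 5) = 2*(-5 + P² - 2*P) = -10 - 4*P + 2*P²)
m(a) = 3 + a³/2 (m(a) = 3 + (a*a²)/2 = 3 + a³/2)
W(n, Q) = -7/(-8 - 4*Q + 2*Q²) (W(n, Q) = -7/(2 + (-10 - 4*Q + 2*Q²)) = -7/(-8 - 4*Q + 2*Q²))
(W(m(-4), -7) + 48)² = (7/(2*(4 - 1*(-7)² + 2*(-7))) + 48)² = (7/(2*(4 - 1*49 - 14)) + 48)² = (7/(2*(4 - 49 - 14)) + 48)² = ((7/2)/(-59) + 48)² = ((7/2)*(-1/59) + 48)² = (-7/118 + 48)² = (5657/118)² = 32001649/13924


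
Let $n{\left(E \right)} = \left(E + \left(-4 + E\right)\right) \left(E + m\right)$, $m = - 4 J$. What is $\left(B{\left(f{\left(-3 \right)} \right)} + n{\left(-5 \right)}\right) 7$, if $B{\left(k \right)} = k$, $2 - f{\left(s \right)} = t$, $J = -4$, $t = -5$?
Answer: $-1029$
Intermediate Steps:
$m = 16$ ($m = \left(-4\right) \left(-4\right) = 16$)
$f{\left(s \right)} = 7$ ($f{\left(s \right)} = 2 - -5 = 2 + 5 = 7$)
$n{\left(E \right)} = \left(-4 + 2 E\right) \left(16 + E\right)$ ($n{\left(E \right)} = \left(E + \left(-4 + E\right)\right) \left(E + 16\right) = \left(-4 + 2 E\right) \left(16 + E\right)$)
$\left(B{\left(f{\left(-3 \right)} \right)} + n{\left(-5 \right)}\right) 7 = \left(7 + \left(-64 + 2 \left(-5\right)^{2} + 28 \left(-5\right)\right)\right) 7 = \left(7 - 154\right) 7 = \left(-147\right) 7 = -1029$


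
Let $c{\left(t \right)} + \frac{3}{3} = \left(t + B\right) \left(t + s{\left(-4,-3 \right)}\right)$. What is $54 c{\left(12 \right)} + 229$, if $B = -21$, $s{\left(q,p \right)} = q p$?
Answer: $-11489$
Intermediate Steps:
$s{\left(q,p \right)} = p q$
$c{\left(t \right)} = -1 + \left(-21 + t\right) \left(12 + t\right)$ ($c{\left(t \right)} = -1 + \left(t - 21\right) \left(t - -12\right) = -1 + \left(-21 + t\right) \left(t + 12\right) = -1 + \left(-21 + t\right) \left(12 + t\right)$)
$54 c{\left(12 \right)} + 229 = 54 \left(-253 + 12^{2} - 108\right) + 229 = 54 \left(-253 + 144 - 108\right) + 229 = 54 \left(-217\right) + 229 = -11718 + 229 = -11489$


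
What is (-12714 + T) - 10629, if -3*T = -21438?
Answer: -16197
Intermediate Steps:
T = 7146 (T = -1/3*(-21438) = 7146)
(-12714 + T) - 10629 = (-12714 + 7146) - 10629 = -5568 - 10629 = -16197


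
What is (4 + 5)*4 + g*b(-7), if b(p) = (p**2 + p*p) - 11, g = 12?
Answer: 1080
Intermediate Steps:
b(p) = -11 + 2*p**2 (b(p) = (p**2 + p**2) - 11 = 2*p**2 - 11 = -11 + 2*p**2)
(4 + 5)*4 + g*b(-7) = (4 + 5)*4 + 12*(-11 + 2*(-7)**2) = 9*4 + 12*(-11 + 2*49) = 36 + 12*(-11 + 98) = 36 + 12*87 = 36 + 1044 = 1080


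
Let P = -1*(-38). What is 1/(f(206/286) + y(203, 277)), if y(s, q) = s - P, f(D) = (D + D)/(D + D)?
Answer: 1/166 ≈ 0.0060241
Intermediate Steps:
f(D) = 1 (f(D) = (2*D)/((2*D)) = (2*D)*(1/(2*D)) = 1)
P = 38
y(s, q) = -38 + s (y(s, q) = s - 1*38 = s - 38 = -38 + s)
1/(f(206/286) + y(203, 277)) = 1/(1 + (-38 + 203)) = 1/(1 + 165) = 1/166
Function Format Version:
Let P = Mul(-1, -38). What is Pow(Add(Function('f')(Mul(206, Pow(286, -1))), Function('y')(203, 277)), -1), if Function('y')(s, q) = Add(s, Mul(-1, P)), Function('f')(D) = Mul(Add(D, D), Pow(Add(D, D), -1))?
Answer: Rational(1, 166) ≈ 0.0060241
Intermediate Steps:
Function('f')(D) = 1 (Function('f')(D) = Mul(Mul(2, D), Pow(Mul(2, D), -1)) = Mul(Mul(2, D), Mul(Rational(1, 2), Pow(D, -1))) = 1)
P = 38
Function('y')(s, q) = Add(-38, s) (Function('y')(s, q) = Add(s, Mul(-1, 38)) = Add(s, -38) = Add(-38, s))
Pow(Add(Function('f')(Mul(206, Pow(286, -1))), Function('y')(203, 277)), -1) = Pow(Add(1, Add(-38, 203)), -1) = Pow(Add(1, 165), -1) = Pow(166, -1) = Rational(1, 166)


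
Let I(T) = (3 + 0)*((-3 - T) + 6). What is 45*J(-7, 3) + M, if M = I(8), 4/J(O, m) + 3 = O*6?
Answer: -19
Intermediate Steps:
J(O, m) = 4/(-3 + 6*O) (J(O, m) = 4/(-3 + O*6) = 4/(-3 + 6*O))
I(T) = 9 - 3*T (I(T) = 3*(3 - T) = 9 - 3*T)
M = -15 (M = 9 - 3*8 = 9 - 24 = -15)
45*J(-7, 3) + M = 45*(4/(3*(-1 + 2*(-7)))) - 15 = 45*(4/(3*(-1 - 14))) - 15 = 45*((4/3)/(-15)) - 15 = 45*((4/3)*(-1/15)) - 15 = 45*(-4/45) - 15 = -4 - 15 = -19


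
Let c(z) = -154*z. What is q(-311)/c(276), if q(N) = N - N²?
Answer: 4043/1771 ≈ 2.2829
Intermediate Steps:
q(-311)/c(276) = (-311*(1 - 1*(-311)))/((-154*276)) = -311*(1 + 311)/(-42504) = -311*312*(-1/42504) = -97032*(-1/42504) = 4043/1771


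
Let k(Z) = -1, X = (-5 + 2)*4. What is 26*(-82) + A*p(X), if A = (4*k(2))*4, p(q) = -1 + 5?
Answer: -2196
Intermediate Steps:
X = -12 (X = -3*4 = -12)
p(q) = 4
A = -16 (A = (4*(-1))*4 = -4*4 = -16)
26*(-82) + A*p(X) = 26*(-82) - 16*4 = -2132 - 64 = -2196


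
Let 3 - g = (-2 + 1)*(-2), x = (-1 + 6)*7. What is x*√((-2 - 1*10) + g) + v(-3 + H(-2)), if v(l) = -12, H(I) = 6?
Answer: -12 + 35*I*√11 ≈ -12.0 + 116.08*I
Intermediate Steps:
x = 35 (x = 5*7 = 35)
g = 1 (g = 3 - (-2 + 1)*(-2) = 3 - (-1)*(-2) = 3 - 1*2 = 3 - 2 = 1)
x*√((-2 - 1*10) + g) + v(-3 + H(-2)) = 35*√((-2 - 1*10) + 1) - 12 = 35*√((-2 - 10) + 1) - 12 = 35*√(-12 + 1) - 12 = 35*√(-11) - 12 = 35*(I*√11) - 12 = 35*I*√11 - 12 = -12 + 35*I*√11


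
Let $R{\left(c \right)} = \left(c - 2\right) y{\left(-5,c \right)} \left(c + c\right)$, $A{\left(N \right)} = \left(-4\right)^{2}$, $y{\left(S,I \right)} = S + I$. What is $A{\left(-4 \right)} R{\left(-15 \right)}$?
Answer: $-163200$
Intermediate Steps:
$y{\left(S,I \right)} = I + S$
$A{\left(N \right)} = 16$
$R{\left(c \right)} = 2 c \left(-5 + c\right) \left(-2 + c\right)$ ($R{\left(c \right)} = \left(c - 2\right) \left(c - 5\right) \left(c + c\right) = \left(-2 + c\right) \left(-5 + c\right) 2 c = \left(-2 + c\right) 2 c \left(-5 + c\right) = 2 c \left(-5 + c\right) \left(-2 + c\right)$)
$A{\left(-4 \right)} R{\left(-15 \right)} = 16 \cdot 2 \left(-15\right) \left(-5 - 15\right) \left(-2 - 15\right) = 16 \cdot 2 \left(-15\right) \left(-20\right) \left(-17\right) = 16 \left(-10200\right) = -163200$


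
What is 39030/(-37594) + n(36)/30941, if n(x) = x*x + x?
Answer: -578776011/581597977 ≈ -0.99515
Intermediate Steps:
n(x) = x + x² (n(x) = x² + x = x + x²)
39030/(-37594) + n(36)/30941 = 39030/(-37594) + (36*(1 + 36))/30941 = 39030*(-1/37594) + (36*37)*(1/30941) = -19515/18797 + 1332*(1/30941) = -19515/18797 + 1332/30941 = -578776011/581597977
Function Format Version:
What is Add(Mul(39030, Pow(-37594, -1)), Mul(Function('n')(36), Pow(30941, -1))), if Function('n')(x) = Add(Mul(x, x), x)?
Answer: Rational(-578776011, 581597977) ≈ -0.99515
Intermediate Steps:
Function('n')(x) = Add(x, Pow(x, 2)) (Function('n')(x) = Add(Pow(x, 2), x) = Add(x, Pow(x, 2)))
Add(Mul(39030, Pow(-37594, -1)), Mul(Function('n')(36), Pow(30941, -1))) = Add(Mul(39030, Pow(-37594, -1)), Mul(Mul(36, Add(1, 36)), Pow(30941, -1))) = Add(Mul(39030, Rational(-1, 37594)), Mul(Mul(36, 37), Rational(1, 30941))) = Add(Rational(-19515, 18797), Mul(1332, Rational(1, 30941))) = Add(Rational(-19515, 18797), Rational(1332, 30941)) = Rational(-578776011, 581597977)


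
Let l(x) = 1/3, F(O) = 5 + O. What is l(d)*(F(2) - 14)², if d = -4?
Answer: 49/3 ≈ 16.333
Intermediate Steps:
l(x) = ⅓
l(d)*(F(2) - 14)² = ((5 + 2) - 14)²/3 = (7 - 14)²/3 = (⅓)*(-7)² = (⅓)*49 = 49/3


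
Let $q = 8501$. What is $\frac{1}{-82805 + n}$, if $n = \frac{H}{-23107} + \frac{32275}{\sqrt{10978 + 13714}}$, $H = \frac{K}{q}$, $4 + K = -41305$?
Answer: $- \frac{78893275903107988121010344}{6532717500710777336629797315367} - \frac{2490711394941301782950 \sqrt{6173}}{6532717500710777336629797315367} \approx -1.2107 \cdot 10^{-5}$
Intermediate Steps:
$K = -41309$ ($K = -4 - 41305 = -41309$)
$H = - \frac{41309}{8501} \approx -4.8593$
$n = \frac{41309}{196432607} + \frac{32275 \sqrt{6173}}{12346}$ ($n = - \frac{41309}{8501 \left(-23107\right)} + \frac{32275}{\sqrt{10978 + 13714}} = \left(- \frac{41309}{8501}\right) \left(- \frac{1}{23107}\right) + \frac{32275}{\sqrt{24692}} = \frac{41309}{196432607} + \frac{32275}{2 \sqrt{6173}} = \frac{41309}{196432607} + 32275 \frac{\sqrt{6173}}{12346} = \frac{41309}{196432607} + \frac{32275 \sqrt{6173}}{12346} \approx 205.39$)
$\frac{1}{-82805 + n} = \frac{1}{-82805 + \left(\frac{41309}{196432607} + \frac{32275 \sqrt{6173}}{12346}\right)} = \frac{1}{- \frac{16265601981326}{196432607} + \frac{32275 \sqrt{6173}}{12346}}$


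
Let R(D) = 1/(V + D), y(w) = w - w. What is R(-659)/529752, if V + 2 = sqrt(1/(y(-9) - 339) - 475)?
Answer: -74693/26183389031080 - I*sqrt(54587814)/78550167093240 ≈ -2.8527e-9 - 9.4059e-11*I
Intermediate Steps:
y(w) = 0
V = -2 + I*sqrt(54587814)/339 (V = -2 + sqrt(1/(0 - 339) - 475) = -2 + sqrt(1/(-339) - 475) = -2 + sqrt(-1/339 - 475) = -2 + sqrt(-161026/339) = -2 + I*sqrt(54587814)/339 ≈ -2.0 + 21.795*I)
R(D) = 1/(-2 + D + I*sqrt(54587814)/339) (R(D) = 1/((-2 + I*sqrt(54587814)/339) + D) = 1/(-2 + D + I*sqrt(54587814)/339))
R(-659)/529752 = (339/(-678 + 339*(-659) + I*sqrt(54587814)))/529752 = (339/(-678 - 223401 + I*sqrt(54587814)))*(1/529752) = (339/(-224079 + I*sqrt(54587814)))*(1/529752) = 113/(176584*(-224079 + I*sqrt(54587814)))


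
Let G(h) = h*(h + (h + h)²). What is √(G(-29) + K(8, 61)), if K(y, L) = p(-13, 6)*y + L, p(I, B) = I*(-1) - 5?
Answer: I*√96590 ≈ 310.79*I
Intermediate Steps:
p(I, B) = -5 - I (p(I, B) = -I - 5 = -5 - I)
K(y, L) = L + 8*y (K(y, L) = (-5 - 1*(-13))*y + L = (-5 + 13)*y + L = 8*y + L = L + 8*y)
G(h) = h*(h + 4*h²) (G(h) = h*(h + (2*h)²) = h*(h + 4*h²))
√(G(-29) + K(8, 61)) = √((-29)²*(1 + 4*(-29)) + (61 + 8*8)) = √(841*(1 - 116) + (61 + 64)) = √(841*(-115) + 125) = √(-96715 + 125) = √(-96590) = I*√96590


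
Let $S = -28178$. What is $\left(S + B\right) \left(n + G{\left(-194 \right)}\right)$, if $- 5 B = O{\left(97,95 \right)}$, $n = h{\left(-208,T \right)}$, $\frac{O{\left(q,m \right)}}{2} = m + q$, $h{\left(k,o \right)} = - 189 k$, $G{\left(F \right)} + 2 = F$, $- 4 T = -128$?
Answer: $- \frac{5526073784}{5} \approx -1.1052 \cdot 10^{9}$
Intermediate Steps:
$T = 32$ ($T = \left(- \frac{1}{4}\right) \left(-128\right) = 32$)
$G{\left(F \right)} = -2 + F$
$O{\left(q,m \right)} = 2 m + 2 q$ ($O{\left(q,m \right)} = 2 \left(m + q\right) = 2 m + 2 q$)
$n = 39312$ ($n = \left(-189\right) \left(-208\right) = 39312$)
$B = - \frac{384}{5}$ ($B = - \frac{2 \cdot 95 + 2 \cdot 97}{5} = - \frac{190 + 194}{5} = \left(- \frac{1}{5}\right) 384 = - \frac{384}{5} \approx -76.8$)
$\left(S + B\right) \left(n + G{\left(-194 \right)}\right) = \left(-28178 - \frac{384}{5}\right) \left(39312 - 196\right) = - \frac{141274 \left(39312 - 196\right)}{5} = \left(- \frac{141274}{5}\right) 39116 = - \frac{5526073784}{5}$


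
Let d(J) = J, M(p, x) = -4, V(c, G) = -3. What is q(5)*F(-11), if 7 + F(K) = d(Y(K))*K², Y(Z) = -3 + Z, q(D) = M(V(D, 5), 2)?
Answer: 6804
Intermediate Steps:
q(D) = -4
F(K) = -7 + K²*(-3 + K) (F(K) = -7 + (-3 + K)*K² = -7 + K²*(-3 + K))
q(5)*F(-11) = -4*(-7 + (-11)²*(-3 - 11)) = -4*(-7 + 121*(-14)) = -4*(-7 - 1694) = -4*(-1701) = 6804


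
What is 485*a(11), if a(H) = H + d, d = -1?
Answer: 4850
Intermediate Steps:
a(H) = -1 + H (a(H) = H - 1 = -1 + H)
485*a(11) = 485*(-1 + 11) = 485*10 = 4850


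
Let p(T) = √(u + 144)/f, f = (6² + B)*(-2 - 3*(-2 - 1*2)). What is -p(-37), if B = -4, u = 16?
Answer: -√10/80 ≈ -0.039528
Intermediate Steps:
f = 320 (f = (6² - 4)*(-2 - 3*(-2 - 1*2)) = (36 - 4)*(-2 - 3*(-2 - 2)) = 32*(-2 - 3*(-4)) = 32*(-2 + 12) = 32*10 = 320)
p(T) = √10/80 (p(T) = √(16 + 144)/320 = √160*(1/320) = (4*√10)*(1/320) = √10/80)
-p(-37) = -√10/80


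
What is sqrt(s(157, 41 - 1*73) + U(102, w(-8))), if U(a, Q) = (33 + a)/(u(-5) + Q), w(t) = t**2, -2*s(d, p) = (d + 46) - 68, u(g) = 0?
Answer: 3*I*sqrt(465)/8 ≈ 8.0864*I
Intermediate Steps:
s(d, p) = 11 - d/2 (s(d, p) = -((d + 46) - 68)/2 = -((46 + d) - 68)/2 = -(-22 + d)/2 = 11 - d/2)
U(a, Q) = (33 + a)/Q (U(a, Q) = (33 + a)/(0 + Q) = (33 + a)/Q)
sqrt(s(157, 41 - 1*73) + U(102, w(-8))) = sqrt((11 - 1/2*157) + (33 + 102)/((-8)**2)) = sqrt((11 - 157/2) + 135/64) = sqrt(-135/2 + (1/64)*135) = sqrt(-135/2 + 135/64) = sqrt(-4185/64) = 3*I*sqrt(465)/8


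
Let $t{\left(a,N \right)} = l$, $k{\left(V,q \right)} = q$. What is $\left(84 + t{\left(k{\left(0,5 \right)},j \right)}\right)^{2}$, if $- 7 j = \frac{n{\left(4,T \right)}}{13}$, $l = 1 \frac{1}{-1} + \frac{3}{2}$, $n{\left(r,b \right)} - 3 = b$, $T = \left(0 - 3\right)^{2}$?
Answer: $\frac{28561}{4} \approx 7140.3$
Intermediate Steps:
$T = 9$ ($T = \left(-3\right)^{2} = 9$)
$n{\left(r,b \right)} = 3 + b$
$l = \frac{1}{2}$ ($l = 1 \left(-1\right) + 3 \cdot \frac{1}{2} = -1 + \frac{3}{2} = \frac{1}{2} \approx 0.5$)
$j = - \frac{12}{91}$ ($j = - \frac{\left(3 + 9\right) \frac{1}{13}}{7} = - \frac{12 \cdot \frac{1}{13}}{7} = \left(- \frac{1}{7}\right) \frac{12}{13} = - \frac{12}{91} \approx -0.13187$)
$t{\left(a,N \right)} = \frac{1}{2}$
$\left(84 + t{\left(k{\left(0,5 \right)},j \right)}\right)^{2} = \left(84 + \frac{1}{2}\right)^{2} = \left(\frac{169}{2}\right)^{2} = \frac{28561}{4}$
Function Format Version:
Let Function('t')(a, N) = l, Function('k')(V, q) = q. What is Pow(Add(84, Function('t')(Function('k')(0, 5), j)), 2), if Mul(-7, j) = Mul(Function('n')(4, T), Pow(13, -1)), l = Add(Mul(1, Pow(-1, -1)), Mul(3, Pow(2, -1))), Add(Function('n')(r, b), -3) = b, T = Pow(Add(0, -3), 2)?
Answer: Rational(28561, 4) ≈ 7140.3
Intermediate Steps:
T = 9 (T = Pow(-3, 2) = 9)
Function('n')(r, b) = Add(3, b)
l = Rational(1, 2) (l = Add(Mul(1, -1), Mul(3, Rational(1, 2))) = Add(-1, Rational(3, 2)) = Rational(1, 2) ≈ 0.50000)
j = Rational(-12, 91) (j = Mul(Rational(-1, 7), Mul(Add(3, 9), Pow(13, -1))) = Mul(Rational(-1, 7), Mul(12, Rational(1, 13))) = Mul(Rational(-1, 7), Rational(12, 13)) = Rational(-12, 91) ≈ -0.13187)
Function('t')(a, N) = Rational(1, 2)
Pow(Add(84, Function('t')(Function('k')(0, 5), j)), 2) = Pow(Add(84, Rational(1, 2)), 2) = Pow(Rational(169, 2), 2) = Rational(28561, 4)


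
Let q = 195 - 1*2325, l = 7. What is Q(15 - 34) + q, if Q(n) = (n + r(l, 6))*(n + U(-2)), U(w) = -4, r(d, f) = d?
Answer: -1854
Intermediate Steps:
Q(n) = (-4 + n)*(7 + n) (Q(n) = (n + 7)*(n - 4) = (7 + n)*(-4 + n) = (-4 + n)*(7 + n))
q = -2130 (q = 195 - 2325 = -2130)
Q(15 - 34) + q = (-28 + (15 - 34)² + 3*(15 - 34)) - 2130 = (-28 + (-19)² + 3*(-19)) - 2130 = (-28 + 361 - 57) - 2130 = 276 - 2130 = -1854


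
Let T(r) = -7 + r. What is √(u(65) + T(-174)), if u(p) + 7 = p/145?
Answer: 7*I*√3219/29 ≈ 13.695*I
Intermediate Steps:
u(p) = -7 + p/145
√(u(65) + T(-174)) = √((-7 + (1/145)*65) + (-7 - 174)) = √((-7 + 13/29) - 181) = √(-190/29 - 181) = √(-5439/29) = 7*I*√3219/29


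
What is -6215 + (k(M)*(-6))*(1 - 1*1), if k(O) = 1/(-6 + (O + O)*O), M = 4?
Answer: -6215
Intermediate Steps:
k(O) = 1/(-6 + 2*O**2) (k(O) = 1/(-6 + (2*O)*O) = 1/(-6 + 2*O**2))
-6215 + (k(M)*(-6))*(1 - 1*1) = -6215 + ((1/(2*(-3 + 4**2)))*(-6))*(1 - 1*1) = -6215 + ((1/(2*(-3 + 16)))*(-6))*(1 - 1) = -6215 + (((1/2)/13)*(-6))*0 = -6215 + (((1/2)*(1/13))*(-6))*0 = -6215 + ((1/26)*(-6))*0 = -6215 - 3/13*0 = -6215 + 0 = -6215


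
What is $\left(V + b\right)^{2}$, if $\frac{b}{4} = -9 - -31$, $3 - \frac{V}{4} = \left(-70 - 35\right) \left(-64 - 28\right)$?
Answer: $1485331600$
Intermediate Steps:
$V = -38628$ ($V = 12 - 4 \left(-70 - 35\right) \left(-64 - 28\right) = 12 - 4 \left(\left(-105\right) \left(-92\right)\right) = 12 - 38640 = -38628$)
$b = 88$ ($b = 4 \left(-9 - -31\right) = 4 \left(-9 + 31\right) = 4 \cdot 22 = 88$)
$\left(V + b\right)^{2} = \left(-38628 + 88\right)^{2} = \left(-38540\right)^{2} = 1485331600$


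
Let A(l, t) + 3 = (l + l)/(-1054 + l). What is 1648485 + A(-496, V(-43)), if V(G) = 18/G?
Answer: 41212066/25 ≈ 1.6485e+6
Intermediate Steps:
A(l, t) = -3 + 2*l/(-1054 + l) (A(l, t) = -3 + (l + l)/(-1054 + l) = -3 + (2*l)/(-1054 + l) = -3 + 2*l/(-1054 + l))
1648485 + A(-496, V(-43)) = 1648485 + (3162 - 1*(-496))/(-1054 - 496) = 1648485 + (3162 + 496)/(-1550) = 1648485 - 1/1550*3658 = 1648485 - 59/25 = 41212066/25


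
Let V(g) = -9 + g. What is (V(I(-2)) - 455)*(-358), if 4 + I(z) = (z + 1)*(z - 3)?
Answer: 165754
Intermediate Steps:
I(z) = -4 + (1 + z)*(-3 + z) (I(z) = -4 + (z + 1)*(z - 3) = -4 + (1 + z)*(-3 + z))
(V(I(-2)) - 455)*(-358) = ((-9 + (-7 + (-2)² - 2*(-2))) - 455)*(-358) = ((-9 + (-7 + 4 + 4)) - 455)*(-358) = ((-9 + 1) - 455)*(-358) = (-8 - 455)*(-358) = -463*(-358) = 165754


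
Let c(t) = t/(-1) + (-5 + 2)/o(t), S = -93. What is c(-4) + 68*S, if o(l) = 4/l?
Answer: -6317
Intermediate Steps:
c(t) = -7*t/4 (c(t) = t/(-1) + (-5 + 2)/((4/t)) = t*(-1) - 3*t/4 = -t - 3*t/4 = -7*t/4)
c(-4) + 68*S = -7/4*(-4) + 68*(-93) = 7 - 6324 = -6317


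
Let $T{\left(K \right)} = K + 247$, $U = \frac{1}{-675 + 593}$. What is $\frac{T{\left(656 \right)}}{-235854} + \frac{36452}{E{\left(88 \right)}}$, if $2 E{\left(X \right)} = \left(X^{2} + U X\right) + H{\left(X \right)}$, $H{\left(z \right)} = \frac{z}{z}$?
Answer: $\frac{234898665751}{24961293618} \approx 9.4105$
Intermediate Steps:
$H{\left(z \right)} = 1$
$U = - \frac{1}{82}$ ($U = \frac{1}{-82} = - \frac{1}{82} \approx -0.012195$)
$T{\left(K \right)} = 247 + K$
$E{\left(X \right)} = \frac{1}{2} + \frac{X^{2}}{2} - \frac{X}{164}$ ($E{\left(X \right)} = \frac{\left(X^{2} - \frac{X}{82}\right) + 1}{2} = \frac{1 + X^{2} - \frac{X}{82}}{2} = \frac{1}{2} + \frac{X^{2}}{2} - \frac{X}{164}$)
$\frac{T{\left(656 \right)}}{-235854} + \frac{36452}{E{\left(88 \right)}} = \frac{247 + 656}{-235854} + \frac{36452}{\frac{1}{2} + \frac{88^{2}}{2} - \frac{22}{41}} = 903 \left(- \frac{1}{235854}\right) + \frac{36452}{\frac{1}{2} + \frac{1}{2} \cdot 7744 - \frac{22}{41}} = - \frac{301}{78618} + \frac{36452}{\frac{1}{2} + 3872 - \frac{22}{41}} = - \frac{301}{78618} + \frac{36452}{\frac{317501}{82}} = - \frac{301}{78618} + 36452 \cdot \frac{82}{317501} = - \frac{301}{78618} + \frac{2989064}{317501} = \frac{234898665751}{24961293618}$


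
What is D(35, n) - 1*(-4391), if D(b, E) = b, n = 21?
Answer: 4426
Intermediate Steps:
D(35, n) - 1*(-4391) = 35 - 1*(-4391) = 35 + 4391 = 4426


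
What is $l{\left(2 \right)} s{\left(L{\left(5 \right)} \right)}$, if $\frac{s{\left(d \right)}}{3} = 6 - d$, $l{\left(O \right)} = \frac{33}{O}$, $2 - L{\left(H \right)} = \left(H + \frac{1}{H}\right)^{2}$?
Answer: $\frac{38412}{25} \approx 1536.5$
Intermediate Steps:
$L{\left(H \right)} = 2 - \left(H + \frac{1}{H}\right)^{2}$
$s{\left(d \right)} = 18 - 3 d$ ($s{\left(d \right)} = 3 \left(6 - d\right) = 18 - 3 d$)
$l{\left(2 \right)} s{\left(L{\left(5 \right)} \right)} = \frac{33}{2} \left(18 - 3 \frac{-1 - 5^{4}}{25}\right) = 33 \cdot \frac{1}{2} \left(18 - 3 \frac{-1 - 625}{25}\right) = \frac{33 \left(18 - 3 \frac{-1 - 625}{25}\right)}{2} = \frac{33 \left(18 - 3 \cdot \frac{1}{25} \left(-626\right)\right)}{2} = \frac{33 \left(18 - - \frac{1878}{25}\right)}{2} = \frac{33 \left(18 + \frac{1878}{25}\right)}{2} = \frac{33}{2} \cdot \frac{2328}{25} = \frac{38412}{25}$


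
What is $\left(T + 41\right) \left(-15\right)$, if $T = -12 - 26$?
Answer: $-45$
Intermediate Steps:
$T = -38$ ($T = -12 - 26 = -38$)
$\left(T + 41\right) \left(-15\right) = \left(-38 + 41\right) \left(-15\right) = 3 \left(-15\right) = -45$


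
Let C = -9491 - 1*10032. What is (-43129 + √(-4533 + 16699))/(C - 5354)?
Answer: 43129/24877 - √12166/24877 ≈ 1.7293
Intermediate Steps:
C = -19523 (C = -9491 - 10032 = -19523)
(-43129 + √(-4533 + 16699))/(C - 5354) = (-43129 + √(-4533 + 16699))/(-19523 - 5354) = (-43129 + √12166)/(-24877) = (-43129 + √12166)*(-1/24877) = 43129/24877 - √12166/24877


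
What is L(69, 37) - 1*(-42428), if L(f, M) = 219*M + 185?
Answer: 50716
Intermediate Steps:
L(f, M) = 185 + 219*M
L(69, 37) - 1*(-42428) = (185 + 219*37) - 1*(-42428) = (185 + 8103) + 42428 = 8288 + 42428 = 50716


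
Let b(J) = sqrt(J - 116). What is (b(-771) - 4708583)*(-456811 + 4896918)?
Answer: -20906612338381 + 4440107*I*sqrt(887) ≈ -2.0907e+13 + 1.3224e+8*I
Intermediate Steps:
b(J) = sqrt(-116 + J)
(b(-771) - 4708583)*(-456811 + 4896918) = (sqrt(-116 - 771) - 4708583)*(-456811 + 4896918) = (sqrt(-887) - 4708583)*4440107 = (I*sqrt(887) - 4708583)*4440107 = (-4708583 + I*sqrt(887))*4440107 = -20906612338381 + 4440107*I*sqrt(887)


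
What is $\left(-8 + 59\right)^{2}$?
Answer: $2601$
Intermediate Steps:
$\left(-8 + 59\right)^{2} = 51^{2} = 2601$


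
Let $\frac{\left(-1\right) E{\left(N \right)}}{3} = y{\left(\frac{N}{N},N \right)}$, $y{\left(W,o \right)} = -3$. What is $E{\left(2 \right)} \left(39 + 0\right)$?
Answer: $351$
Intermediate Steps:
$E{\left(N \right)} = 9$ ($E{\left(N \right)} = \left(-3\right) \left(-3\right) = 9$)
$E{\left(2 \right)} \left(39 + 0\right) = 9 \left(39 + 0\right) = 9 \cdot 39 = 351$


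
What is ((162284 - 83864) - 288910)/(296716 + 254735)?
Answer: -210490/551451 ≈ -0.38170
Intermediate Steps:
((162284 - 83864) - 288910)/(296716 + 254735) = (78420 - 288910)/551451 = -210490*1/551451 = -210490/551451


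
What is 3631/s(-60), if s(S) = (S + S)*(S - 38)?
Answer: 3631/11760 ≈ 0.30876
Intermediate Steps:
s(S) = 2*S*(-38 + S) (s(S) = (2*S)*(-38 + S) = 2*S*(-38 + S))
3631/s(-60) = 3631/((2*(-60)*(-38 - 60))) = 3631/((2*(-60)*(-98))) = 3631/11760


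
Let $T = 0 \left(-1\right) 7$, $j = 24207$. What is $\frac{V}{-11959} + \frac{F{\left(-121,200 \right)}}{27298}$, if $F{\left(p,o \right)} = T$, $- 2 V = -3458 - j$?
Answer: $- \frac{27665}{23918} \approx -1.1567$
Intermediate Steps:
$T = 0$ ($T = 0 \cdot 7 = 0$)
$V = \frac{27665}{2}$ ($V = - \frac{-3458 - 24207}{2} = \left(- \frac{1}{2}\right) \left(-27665\right) = \frac{27665}{2} \approx 13833.0$)
$F{\left(p,o \right)} = 0$
$\frac{V}{-11959} + \frac{F{\left(-121,200 \right)}}{27298} = \frac{27665}{2 \left(-11959\right)} + \frac{0}{27298} = \frac{27665}{2} \left(- \frac{1}{11959}\right) + 0 \cdot \frac{1}{27298} = - \frac{27665}{23918} + 0 = - \frac{27665}{23918}$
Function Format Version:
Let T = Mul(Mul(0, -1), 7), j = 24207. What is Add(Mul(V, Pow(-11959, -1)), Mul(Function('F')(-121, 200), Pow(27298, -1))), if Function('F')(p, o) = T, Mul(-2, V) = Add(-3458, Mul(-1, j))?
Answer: Rational(-27665, 23918) ≈ -1.1567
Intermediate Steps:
T = 0 (T = Mul(0, 7) = 0)
V = Rational(27665, 2) (V = Mul(Rational(-1, 2), Add(-3458, Mul(-1, 24207))) = Mul(Rational(-1, 2), Add(-3458, -24207)) = Mul(Rational(-1, 2), -27665) = Rational(27665, 2) ≈ 13833.)
Function('F')(p, o) = 0
Add(Mul(V, Pow(-11959, -1)), Mul(Function('F')(-121, 200), Pow(27298, -1))) = Add(Mul(Rational(27665, 2), Pow(-11959, -1)), Mul(0, Pow(27298, -1))) = Add(Mul(Rational(27665, 2), Rational(-1, 11959)), Mul(0, Rational(1, 27298))) = Add(Rational(-27665, 23918), 0) = Rational(-27665, 23918)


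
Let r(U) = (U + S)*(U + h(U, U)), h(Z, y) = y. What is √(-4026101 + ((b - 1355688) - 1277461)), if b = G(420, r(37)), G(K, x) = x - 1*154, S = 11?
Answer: 2*I*√1663963 ≈ 2579.9*I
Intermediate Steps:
r(U) = 2*U*(11 + U) (r(U) = (U + 11)*(U + U) = (11 + U)*(2*U) = 2*U*(11 + U))
G(K, x) = -154 + x (G(K, x) = x - 154 = -154 + x)
b = 3398 (b = -154 + 2*37*(11 + 37) = -154 + 2*37*48 = -154 + 3552 = 3398)
√(-4026101 + ((b - 1355688) - 1277461)) = √(-4026101 + ((3398 - 1355688) - 1277461)) = √(-4026101 + (-1352290 - 1277461)) = √(-4026101 - 2629751) = √(-6655852) = 2*I*√1663963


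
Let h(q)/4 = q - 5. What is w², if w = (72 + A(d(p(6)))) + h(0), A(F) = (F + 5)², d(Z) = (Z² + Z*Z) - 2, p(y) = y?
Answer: 32228329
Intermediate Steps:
h(q) = -20 + 4*q (h(q) = 4*(q - 5) = 4*(-5 + q) = -20 + 4*q)
d(Z) = -2 + 2*Z² (d(Z) = (Z² + Z²) - 2 = 2*Z² - 2 = -2 + 2*Z²)
A(F) = (5 + F)²
w = 5677 (w = (72 + (5 + (-2 + 2*6²))²) + (-20 + 4*0) = (72 + (5 + (-2 + 2*36))²) + (-20 + 0) = (72 + (5 + (-2 + 72))²) - 20 = (72 + (5 + 70)²) - 20 = (72 + 75²) - 20 = (72 + 5625) - 20 = 5697 - 20 = 5677)
w² = 5677² = 32228329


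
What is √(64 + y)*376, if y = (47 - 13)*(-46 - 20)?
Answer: 752*I*√545 ≈ 17556.0*I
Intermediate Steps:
y = -2244 (y = 34*(-66) = -2244)
√(64 + y)*376 = √(64 - 2244)*376 = √(-2180)*376 = (2*I*√545)*376 = 752*I*√545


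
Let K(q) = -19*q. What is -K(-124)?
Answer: -2356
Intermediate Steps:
-K(-124) = -(-19)*(-124) = -1*2356 = -2356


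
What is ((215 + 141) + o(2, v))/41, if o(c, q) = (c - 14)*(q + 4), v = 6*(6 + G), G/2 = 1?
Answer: -268/41 ≈ -6.5366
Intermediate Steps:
G = 2 (G = 2*1 = 2)
v = 48 (v = 6*(6 + 2) = 6*8 = 48)
o(c, q) = (-14 + c)*(4 + q)
((215 + 141) + o(2, v))/41 = ((215 + 141) + (-56 - 14*48 + 4*2 + 2*48))/41 = (356 + (-56 - 672 + 8 + 96))*(1/41) = (356 - 624)*(1/41) = -268*1/41 = -268/41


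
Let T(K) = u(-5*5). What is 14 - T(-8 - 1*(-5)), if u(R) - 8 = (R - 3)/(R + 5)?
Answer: 23/5 ≈ 4.6000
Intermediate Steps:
u(R) = 8 + (-3 + R)/(5 + R) (u(R) = 8 + (R - 3)/(R + 5) = 8 + (-3 + R)/(5 + R))
T(K) = 47/5 (T(K) = (37 + 9*(-5*5))/(5 - 5*5) = (37 + 9*(-25))/(5 - 25) = (37 - 225)/(-20) = -1/20*(-188) = 47/5)
14 - T(-8 - 1*(-5)) = 14 - 1*47/5 = 14 - 47/5 = 23/5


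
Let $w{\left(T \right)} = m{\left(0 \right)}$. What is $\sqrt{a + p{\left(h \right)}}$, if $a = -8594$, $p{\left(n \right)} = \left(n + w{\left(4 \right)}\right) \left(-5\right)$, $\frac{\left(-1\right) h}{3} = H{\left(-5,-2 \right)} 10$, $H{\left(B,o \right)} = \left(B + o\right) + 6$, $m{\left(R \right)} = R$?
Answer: $2 i \sqrt{2186} \approx 93.509 i$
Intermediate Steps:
$H{\left(B,o \right)} = 6 + B + o$
$w{\left(T \right)} = 0$
$h = 30$ ($h = - 3 \left(6 - 5 - 2\right) 10 = - 3 \left(\left(-1\right) 10\right) = \left(-3\right) \left(-10\right) = 30$)
$p{\left(n \right)} = - 5 n$ ($p{\left(n \right)} = \left(n + 0\right) \left(-5\right) = n \left(-5\right) = - 5 n$)
$\sqrt{a + p{\left(h \right)}} = \sqrt{-8594 - 150} = \sqrt{-8744} = 2 i \sqrt{2186}$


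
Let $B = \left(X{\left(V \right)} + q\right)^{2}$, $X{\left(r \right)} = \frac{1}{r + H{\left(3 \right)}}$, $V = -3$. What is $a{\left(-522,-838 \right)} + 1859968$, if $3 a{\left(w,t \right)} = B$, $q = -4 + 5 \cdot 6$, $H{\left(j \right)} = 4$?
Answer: $1860211$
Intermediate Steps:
$q = 26$ ($q = -4 + 30 = 26$)
$X{\left(r \right)} = \frac{1}{4 + r}$ ($X{\left(r \right)} = \frac{1}{r + 4} = \frac{1}{4 + r}$)
$B = 729$ ($B = \left(\frac{1}{4 - 3} + 26\right)^{2} = \left(1^{-1} + 26\right)^{2} = \left(1 + 26\right)^{2} = 27^{2} = 729$)
$a{\left(w,t \right)} = 243$ ($a{\left(w,t \right)} = \frac{1}{3} \cdot 729 = 243$)
$a{\left(-522,-838 \right)} + 1859968 = 243 + 1859968 = 1860211$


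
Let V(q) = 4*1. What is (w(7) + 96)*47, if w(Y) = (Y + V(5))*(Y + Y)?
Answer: 11750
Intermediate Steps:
V(q) = 4
w(Y) = 2*Y*(4 + Y) (w(Y) = (Y + 4)*(Y + Y) = (4 + Y)*(2*Y) = 2*Y*(4 + Y))
(w(7) + 96)*47 = (2*7*(4 + 7) + 96)*47 = (2*7*11 + 96)*47 = (154 + 96)*47 = 250*47 = 11750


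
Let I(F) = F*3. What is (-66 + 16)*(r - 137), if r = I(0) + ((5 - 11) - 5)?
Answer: 7400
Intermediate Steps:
I(F) = 3*F
r = -11 (r = 3*0 + ((5 - 11) - 5) = 0 + (-6 - 5) = 0 - 11 = -11)
(-66 + 16)*(r - 137) = (-66 + 16)*(-11 - 137) = -50*(-148) = 7400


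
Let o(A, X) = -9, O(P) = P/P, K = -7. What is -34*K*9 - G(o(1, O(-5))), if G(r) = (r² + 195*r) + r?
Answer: 3825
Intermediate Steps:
O(P) = 1
G(r) = r² + 196*r
-34*K*9 - G(o(1, O(-5))) = -34*(-7)*9 - (-9)*(196 - 9) = 238*9 - (-9)*187 = 2142 - 1*(-1683) = 2142 + 1683 = 3825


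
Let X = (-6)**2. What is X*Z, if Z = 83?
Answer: 2988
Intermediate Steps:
X = 36
X*Z = 36*83 = 2988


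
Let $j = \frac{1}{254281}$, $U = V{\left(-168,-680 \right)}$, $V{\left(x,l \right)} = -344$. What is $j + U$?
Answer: $- \frac{87472663}{254281} \approx -344.0$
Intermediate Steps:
$U = -344$
$j = \frac{1}{254281} \approx 3.9327 \cdot 10^{-6}$
$j + U = \frac{1}{254281} - 344 = - \frac{87472663}{254281}$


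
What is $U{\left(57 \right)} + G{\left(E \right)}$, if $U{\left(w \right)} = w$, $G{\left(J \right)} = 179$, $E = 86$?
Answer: $236$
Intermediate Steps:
$U{\left(57 \right)} + G{\left(E \right)} = 57 + 179 = 236$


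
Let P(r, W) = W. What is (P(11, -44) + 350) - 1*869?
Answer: -563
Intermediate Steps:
(P(11, -44) + 350) - 1*869 = (-44 + 350) - 1*869 = 306 - 869 = -563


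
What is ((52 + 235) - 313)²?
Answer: 676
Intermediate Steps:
((52 + 235) - 313)² = (287 - 313)² = (-26)² = 676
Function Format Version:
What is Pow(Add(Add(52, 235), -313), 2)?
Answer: 676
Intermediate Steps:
Pow(Add(Add(52, 235), -313), 2) = Pow(Add(287, -313), 2) = Pow(-26, 2) = 676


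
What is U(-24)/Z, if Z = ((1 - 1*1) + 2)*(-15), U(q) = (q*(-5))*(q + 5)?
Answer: 76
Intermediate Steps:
U(q) = -5*q*(5 + q) (U(q) = (-5*q)*(5 + q) = -5*q*(5 + q))
Z = -30 (Z = ((1 - 1) + 2)*(-15) = (0 + 2)*(-15) = 2*(-15) = -30)
U(-24)/Z = -5*(-24)*(5 - 24)/(-30) = -5*(-24)*(-19)*(-1/30) = -2280*(-1/30) = 76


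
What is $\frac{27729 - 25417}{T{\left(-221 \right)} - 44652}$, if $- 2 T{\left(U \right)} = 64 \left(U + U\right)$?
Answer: $- \frac{578}{7627} \approx -0.075783$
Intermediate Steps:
$T{\left(U \right)} = - 64 U$ ($T{\left(U \right)} = - \frac{64 \left(U + U\right)}{2} = - \frac{64 \cdot 2 U}{2} = - \frac{128 U}{2} = - 64 U$)
$\frac{27729 - 25417}{T{\left(-221 \right)} - 44652} = \frac{27729 - 25417}{\left(-64\right) \left(-221\right) - 44652} = \frac{2312}{14144 - 44652} = \frac{2312}{-30508} = 2312 \left(- \frac{1}{30508}\right) = - \frac{578}{7627}$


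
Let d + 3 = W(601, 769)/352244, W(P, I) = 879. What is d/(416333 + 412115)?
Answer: -1055853/291815837312 ≈ -3.6182e-6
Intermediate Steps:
d = -1055853/352244 (d = -3 + 879/352244 = -1055853/352244 ≈ -2.9975)
d/(416333 + 412115) = -1055853/(352244*(416333 + 412115)) = -1055853/352244/828448 = -1055853/352244*1/828448 = -1055853/291815837312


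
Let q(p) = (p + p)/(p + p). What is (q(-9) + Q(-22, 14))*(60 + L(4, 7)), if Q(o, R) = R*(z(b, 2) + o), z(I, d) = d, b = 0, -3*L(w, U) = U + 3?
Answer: -15810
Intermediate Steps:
L(w, U) = -1 - U/3 (L(w, U) = -(U + 3)/3 = -(3 + U)/3 = -1 - U/3)
q(p) = 1 (q(p) = (2*p)/((2*p)) = (2*p)*(1/(2*p)) = 1)
Q(o, R) = R*(2 + o)
(q(-9) + Q(-22, 14))*(60 + L(4, 7)) = (1 + 14*(2 - 22))*(60 + (-1 - 1/3*7)) = (1 + 14*(-20))*(60 + (-1 - 7/3)) = (1 - 280)*(60 - 10/3) = -279*170/3 = -15810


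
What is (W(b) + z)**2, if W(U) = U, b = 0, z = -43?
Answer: 1849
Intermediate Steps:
(W(b) + z)**2 = (0 - 43)**2 = (-43)**2 = 1849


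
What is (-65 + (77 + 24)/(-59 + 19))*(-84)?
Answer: 56721/10 ≈ 5672.1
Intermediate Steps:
(-65 + (77 + 24)/(-59 + 19))*(-84) = (-65 + 101/(-40))*(-84) = (-65 + 101*(-1/40))*(-84) = (-65 - 101/40)*(-84) = -2701/40*(-84) = 56721/10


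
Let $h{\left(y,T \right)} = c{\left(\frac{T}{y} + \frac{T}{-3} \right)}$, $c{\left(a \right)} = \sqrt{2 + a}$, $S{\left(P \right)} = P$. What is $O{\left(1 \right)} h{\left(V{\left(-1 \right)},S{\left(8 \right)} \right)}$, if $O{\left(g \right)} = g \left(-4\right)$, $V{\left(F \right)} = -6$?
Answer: $- 4 i \sqrt{2} \approx - 5.6569 i$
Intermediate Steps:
$O{\left(g \right)} = - 4 g$
$h{\left(y,T \right)} = \sqrt{2 - \frac{T}{3} + \frac{T}{y}}$ ($h{\left(y,T \right)} = \sqrt{2 + \left(\frac{T}{y} + \frac{T}{-3}\right)} = \sqrt{2 + \left(\frac{T}{y} + T \left(- \frac{1}{3}\right)\right)} = \sqrt{2 - \left(\frac{T}{3} - \frac{T}{y}\right)} = \sqrt{2 - \frac{T}{3} + \frac{T}{y}}$)
$O{\left(1 \right)} h{\left(V{\left(-1 \right)},S{\left(8 \right)} \right)} = \left(-4\right) 1 \frac{\sqrt{18 - 24 + 9 \cdot 8 \frac{1}{-6}}}{3} = - 4 \frac{\sqrt{18 - 24 + 9 \cdot 8 \left(- \frac{1}{6}\right)}}{3} = - 4 \frac{\sqrt{18 - 24 - 12}}{3} = - 4 \frac{\sqrt{-18}}{3} = - 4 \frac{3 i \sqrt{2}}{3} = - 4 i \sqrt{2}$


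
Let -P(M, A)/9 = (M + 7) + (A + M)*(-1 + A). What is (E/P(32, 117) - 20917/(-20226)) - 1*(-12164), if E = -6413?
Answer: 12787014699035/1051124994 ≈ 12165.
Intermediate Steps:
P(M, A) = -63 - 9*M - 9*(-1 + A)*(A + M) (P(M, A) = -9*((M + 7) + (A + M)*(-1 + A)) = -9*((7 + M) + (-1 + A)*(A + M)) = -9*(7 + M + (-1 + A)*(A + M)) = -63 - 9*M - 9*(-1 + A)*(A + M))
(E/P(32, 117) - 20917/(-20226)) - 1*(-12164) = (-6413/(-63 - 9*117² + 9*117 - 9*117*32) - 20917/(-20226)) - 1*(-12164) = (-6413/(-63 - 9*13689 + 1053 - 33696) - 20917*(-1/20226)) + 12164 = (-6413/(-63 - 123201 + 1053 - 33696) + 20917/20226) + 12164 = (-6413/(-155907) + 20917/20226) + 12164 = (-6413*(-1/155907) + 20917/20226) + 12164 = (6413/155907 + 20917/20226) + 12164 = 1130272019/1051124994 + 12164 = 12787014699035/1051124994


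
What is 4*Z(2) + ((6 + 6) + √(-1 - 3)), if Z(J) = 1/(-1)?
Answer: 8 + 2*I ≈ 8.0 + 2.0*I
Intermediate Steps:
Z(J) = -1 (Z(J) = 1*(-1) = -1)
4*Z(2) + ((6 + 6) + √(-1 - 3)) = 4*(-1) + ((6 + 6) + √(-1 - 3)) = -4 + (12 + √(-4)) = -4 + (12 + 2*I) = 8 + 2*I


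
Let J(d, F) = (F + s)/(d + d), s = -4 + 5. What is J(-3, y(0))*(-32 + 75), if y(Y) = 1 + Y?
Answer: -43/3 ≈ -14.333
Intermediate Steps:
s = 1
J(d, F) = (1 + F)/(2*d) (J(d, F) = (F + 1)/(d + d) = (1 + F)/((2*d)) = (1 + F)*(1/(2*d)) = (1 + F)/(2*d))
J(-3, y(0))*(-32 + 75) = ((½)*(1 + (1 + 0))/(-3))*(-32 + 75) = ((½)*(-⅓)*(1 + 1))*43 = ((½)*(-⅓)*2)*43 = -⅓*43 = -43/3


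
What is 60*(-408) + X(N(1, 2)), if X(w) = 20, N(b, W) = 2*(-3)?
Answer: -24460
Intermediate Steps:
N(b, W) = -6
60*(-408) + X(N(1, 2)) = 60*(-408) + 20 = -24480 + 20 = -24460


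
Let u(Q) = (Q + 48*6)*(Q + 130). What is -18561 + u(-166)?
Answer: -22953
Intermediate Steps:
u(Q) = (130 + Q)*(288 + Q) (u(Q) = (Q + 288)*(130 + Q) = (288 + Q)*(130 + Q) = (130 + Q)*(288 + Q))
-18561 + u(-166) = -18561 + (37440 + (-166)**2 + 418*(-166)) = -18561 + (37440 + 27556 - 69388) = -18561 - 4392 = -22953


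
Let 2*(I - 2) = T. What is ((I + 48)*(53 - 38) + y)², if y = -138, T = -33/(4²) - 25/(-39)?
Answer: 62578524649/173056 ≈ 3.6161e+5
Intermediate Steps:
T = -887/624 (T = -33/16 - 25*(-1/39) = -33*1/16 + 25/39 = -33/16 + 25/39 = -887/624 ≈ -1.4215)
I = 1609/1248 (I = 2 + (½)*(-887/624) = 2 - 887/1248 = 1609/1248 ≈ 1.2893)
((I + 48)*(53 - 38) + y)² = ((1609/1248 + 48)*(53 - 38) - 138)² = ((61513/1248)*15 - 138)² = (307565/416 - 138)² = (250157/416)² = 62578524649/173056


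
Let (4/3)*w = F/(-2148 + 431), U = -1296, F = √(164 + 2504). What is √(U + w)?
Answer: √(-15282893376 - 10302*√667)/3434 ≈ 36.0*I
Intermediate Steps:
F = 2*√667 (F = √2668 = 2*√667 ≈ 51.653)
w = -3*√667/3434 (w = 3*((2*√667)/(-2148 + 431))/4 = 3*((2*√667)/(-1717))/4 = 3*((2*√667)*(-1/1717))/4 = 3*(-2*√667/1717)/4 = -3*√667/3434 ≈ -0.022562)
√(U + w) = √(-1296 - 3*√667/3434)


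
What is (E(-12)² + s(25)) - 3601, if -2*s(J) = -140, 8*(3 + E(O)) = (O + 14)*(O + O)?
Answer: -3450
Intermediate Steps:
E(O) = -3 + O*(14 + O)/4 (E(O) = -3 + ((O + 14)*(O + O))/8 = -3 + ((14 + O)*(2*O))/8 = -3 + (2*O*(14 + O))/8 = -3 + O*(14 + O)/4)
s(J) = 70 (s(J) = -½*(-140) = 70)
(E(-12)² + s(25)) - 3601 = ((-3 + (¼)*(-12)² + (7/2)*(-12))² + 70) - 3601 = ((-3 + (¼)*144 - 42)² + 70) - 3601 = ((-3 + 36 - 42)² + 70) - 3601 = ((-9)² + 70) - 3601 = (81 + 70) - 3601 = 151 - 3601 = -3450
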